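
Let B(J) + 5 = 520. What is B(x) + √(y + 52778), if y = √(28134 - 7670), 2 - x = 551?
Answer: 515 + √(52778 + 4*√1279) ≈ 745.05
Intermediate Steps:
x = -549 (x = 2 - 1*551 = 2 - 551 = -549)
B(J) = 515 (B(J) = -5 + 520 = 515)
y = 4*√1279 (y = √20464 = 4*√1279 ≈ 143.05)
B(x) + √(y + 52778) = 515 + √(4*√1279 + 52778) = 515 + √(52778 + 4*√1279)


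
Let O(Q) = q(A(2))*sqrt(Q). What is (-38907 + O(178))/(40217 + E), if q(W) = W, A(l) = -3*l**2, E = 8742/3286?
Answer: -2062071/2131642 - 318*sqrt(178)/1065821 ≈ -0.97134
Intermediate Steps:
E = 141/53 (E = 8742*(1/3286) = 141/53 ≈ 2.6604)
O(Q) = -12*sqrt(Q) (O(Q) = (-3*2**2)*sqrt(Q) = (-3*4)*sqrt(Q) = -12*sqrt(Q))
(-38907 + O(178))/(40217 + E) = (-38907 - 12*sqrt(178))/(40217 + 141/53) = (-38907 - 12*sqrt(178))/(2131642/53) = (-38907 - 12*sqrt(178))*(53/2131642) = -2062071/2131642 - 318*sqrt(178)/1065821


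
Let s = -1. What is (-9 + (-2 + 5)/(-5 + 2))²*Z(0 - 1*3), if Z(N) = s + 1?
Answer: 0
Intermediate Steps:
Z(N) = 0 (Z(N) = -1 + 1 = 0)
(-9 + (-2 + 5)/(-5 + 2))²*Z(0 - 1*3) = (-9 + (-2 + 5)/(-5 + 2))²*0 = (-9 + 3/(-3))²*0 = (-9 + 3*(-⅓))²*0 = (-9 - 1)²*0 = (-10)²*0 = 100*0 = 0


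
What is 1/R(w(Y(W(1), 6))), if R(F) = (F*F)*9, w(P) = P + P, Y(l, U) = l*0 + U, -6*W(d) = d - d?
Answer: 1/1296 ≈ 0.00077160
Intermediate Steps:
W(d) = 0 (W(d) = -(d - d)/6 = -⅙*0 = 0)
Y(l, U) = U (Y(l, U) = 0 + U = U)
w(P) = 2*P
R(F) = 9*F² (R(F) = F²*9 = 9*F²)
1/R(w(Y(W(1), 6))) = 1/(9*(2*6)²) = 1/(9*12²) = 1/(9*144) = 1/1296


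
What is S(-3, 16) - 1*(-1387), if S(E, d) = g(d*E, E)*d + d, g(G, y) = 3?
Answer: 1451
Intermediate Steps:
S(E, d) = 4*d (S(E, d) = 3*d + d = 4*d)
S(-3, 16) - 1*(-1387) = 4*16 - 1*(-1387) = 64 + 1387 = 1451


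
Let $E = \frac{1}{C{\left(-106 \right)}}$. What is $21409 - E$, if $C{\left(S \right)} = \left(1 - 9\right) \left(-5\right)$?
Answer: $\frac{856359}{40} \approx 21409.0$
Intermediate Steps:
$C{\left(S \right)} = 40$ ($C{\left(S \right)} = \left(1 - 9\right) \left(-5\right) = \left(-8\right) \left(-5\right) = 40$)
$E = \frac{1}{40} \approx 0.025$
$21409 - E = 21409 - \frac{1}{40} = \frac{856359}{40}$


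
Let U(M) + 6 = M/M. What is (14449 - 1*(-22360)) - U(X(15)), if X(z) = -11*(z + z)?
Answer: 36814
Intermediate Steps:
X(z) = -22*z
U(M) = -5 (U(M) = -6 + M/M = -6 + 1 = -5)
(14449 - 1*(-22360)) - U(X(15)) = (14449 - 1*(-22360)) - 1*(-5) = (14449 + 22360) + 5 = 36809 + 5 = 36814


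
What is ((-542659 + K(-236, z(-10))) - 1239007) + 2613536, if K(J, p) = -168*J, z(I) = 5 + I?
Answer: 871518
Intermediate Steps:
((-542659 + K(-236, z(-10))) - 1239007) + 2613536 = ((-542659 - 168*(-236)) - 1239007) + 2613536 = ((-542659 + 39648) - 1239007) + 2613536 = (-503011 - 1239007) + 2613536 = -1742018 + 2613536 = 871518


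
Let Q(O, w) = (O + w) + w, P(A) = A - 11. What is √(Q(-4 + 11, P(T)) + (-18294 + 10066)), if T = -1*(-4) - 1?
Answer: I*√8237 ≈ 90.758*I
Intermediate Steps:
T = 3 (T = 4 - 1 = 3)
P(A) = -11 + A
Q(O, w) = O + 2*w
√(Q(-4 + 11, P(T)) + (-18294 + 10066)) = √(((-4 + 11) + 2*(-11 + 3)) + (-18294 + 10066)) = √((7 + 2*(-8)) - 8228) = √((7 - 16) - 8228) = √(-9 - 8228) = √(-8237) = I*√8237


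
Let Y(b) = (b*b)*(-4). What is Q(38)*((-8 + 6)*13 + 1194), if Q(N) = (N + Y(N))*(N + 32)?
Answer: -469138880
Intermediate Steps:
Y(b) = -4*b² (Y(b) = b²*(-4) = -4*b²)
Q(N) = (32 + N)*(N - 4*N²) (Q(N) = (N - 4*N²)*(N + 32) = (N - 4*N²)*(32 + N) = (32 + N)*(N - 4*N²))
Q(38)*((-8 + 6)*13 + 1194) = (38*(32 - 127*38 - 4*38²))*((-8 + 6)*13 + 1194) = (38*(32 - 4826 - 4*1444))*(-2*13 + 1194) = (38*(32 - 4826 - 5776))*(-26 + 1194) = (38*(-10570))*1168 = -401660*1168 = -469138880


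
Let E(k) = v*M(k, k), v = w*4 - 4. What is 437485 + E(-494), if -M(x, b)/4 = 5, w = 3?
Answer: 437325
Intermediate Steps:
M(x, b) = -20 (M(x, b) = -4*5 = -20)
v = 8 (v = 3*4 - 4 = 12 - 4 = 8)
E(k) = -160 (E(k) = 8*(-20) = -160)
437485 + E(-494) = 437485 - 160 = 437325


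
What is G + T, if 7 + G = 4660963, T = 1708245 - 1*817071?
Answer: 5552130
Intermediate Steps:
T = 891174 (T = 1708245 - 817071 = 891174)
G = 4660956 (G = -7 + 4660963 = 4660956)
G + T = 4660956 + 891174 = 5552130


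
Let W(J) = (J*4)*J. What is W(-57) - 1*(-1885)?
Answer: 14881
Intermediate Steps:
W(J) = 4*J² (W(J) = (4*J)*J = 4*J²)
W(-57) - 1*(-1885) = 4*(-57)² - 1*(-1885) = 4*3249 + 1885 = 12996 + 1885 = 14881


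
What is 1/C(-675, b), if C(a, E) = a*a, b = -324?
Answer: 1/455625 ≈ 2.1948e-6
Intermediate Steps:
C(a, E) = a²
1/C(-675, b) = 1/((-675)²) = 1/455625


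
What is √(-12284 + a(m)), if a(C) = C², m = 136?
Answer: 2*√1553 ≈ 78.816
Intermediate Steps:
√(-12284 + a(m)) = √(-12284 + 136²) = √(-12284 + 18496) = √6212 = 2*√1553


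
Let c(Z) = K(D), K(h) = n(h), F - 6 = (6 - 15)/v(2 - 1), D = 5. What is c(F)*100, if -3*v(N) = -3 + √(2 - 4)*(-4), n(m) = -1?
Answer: -100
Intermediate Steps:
v(N) = 1 + 4*I*√2/3 (v(N) = -(-3 + √(2 - 4)*(-4))/3 = -(-3 + √(-2)*(-4))/3 = -(-3 + (I*√2)*(-4))/3 = -(-3 - 4*I*√2)/3 = 1 + 4*I*√2/3)
F = 6 - 9/(1 + 4*I*√2/3) (F = 6 + (6 - 15)/(1 + 4*I*√2/3) = 6 - 9/(1 + 4*I*√2/3) ≈ 4.0244 + 3.7252*I)
K(h) = -1
c(Z) = -1
c(F)*100 = -1*100 = -100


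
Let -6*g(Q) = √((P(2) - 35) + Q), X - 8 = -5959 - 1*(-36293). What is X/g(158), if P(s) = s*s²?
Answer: -182052*√131/131 ≈ -15906.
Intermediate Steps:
P(s) = s³
X = 30342 (X = 8 + (-5959 - 1*(-36293)) = 8 + (-5959 + 36293) = 8 + 30334 = 30342)
g(Q) = -√(-27 + Q)/6 (g(Q) = -√((2³ - 35) + Q)/6 = -√((8 - 35) + Q)/6 = -√(-27 + Q)/6)
X/g(158) = 30342/((-√(-27 + 158)/6)) = 30342/((-√131/6)) = 30342*(-6*√131/131) = -182052*√131/131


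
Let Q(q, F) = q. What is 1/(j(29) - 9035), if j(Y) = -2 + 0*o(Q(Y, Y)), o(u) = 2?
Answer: -1/9037 ≈ -0.00011066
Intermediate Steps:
j(Y) = -2 (j(Y) = -2 + 0*2 = -2 + 0 = -2)
1/(j(29) - 9035) = 1/(-2 - 9035) = 1/(-9037) = -1/9037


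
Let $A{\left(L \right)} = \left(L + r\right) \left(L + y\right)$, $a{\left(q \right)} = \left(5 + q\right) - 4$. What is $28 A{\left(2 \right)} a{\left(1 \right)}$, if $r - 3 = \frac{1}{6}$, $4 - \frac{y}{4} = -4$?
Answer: $\frac{29512}{3} \approx 9837.3$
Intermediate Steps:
$y = 32$ ($y = 16 - -16 = 16 + 16 = 32$)
$r = \frac{19}{6}$ ($r = 3 + \frac{1}{6} = \frac{19}{6} \approx 3.1667$)
$a{\left(q \right)} = 1 + q$
$A{\left(L \right)} = \left(32 + L\right) \left(\frac{19}{6} + L\right)$ ($A{\left(L \right)} = \left(L + \frac{19}{6}\right) \left(L + 32\right) = \left(\frac{19}{6} + L\right) \left(32 + L\right) = \left(32 + L\right) \left(\frac{19}{6} + L\right)$)
$28 A{\left(2 \right)} a{\left(1 \right)} = 28 \left(\frac{304}{3} + 2^{2} + \frac{211}{6} \cdot 2\right) \left(1 + 1\right) = 28 \left(\frac{304}{3} + 4 + \frac{211}{3}\right) 2 = 28 \cdot \frac{527}{3} \cdot 2 = \frac{14756}{3} \cdot 2 = \frac{29512}{3}$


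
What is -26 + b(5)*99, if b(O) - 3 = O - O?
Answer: 271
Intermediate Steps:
b(O) = 3 (b(O) = 3 + (O - O) = 3 + 0 = 3)
-26 + b(5)*99 = -26 + 3*99 = -26 + 297 = 271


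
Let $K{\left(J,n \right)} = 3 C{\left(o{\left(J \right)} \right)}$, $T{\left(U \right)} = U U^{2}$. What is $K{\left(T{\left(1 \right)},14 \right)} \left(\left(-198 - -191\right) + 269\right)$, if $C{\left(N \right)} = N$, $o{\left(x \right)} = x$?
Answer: $786$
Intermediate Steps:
$T{\left(U \right)} = U^{3}$
$K{\left(J,n \right)} = 3 J$
$K{\left(T{\left(1 \right)},14 \right)} \left(\left(-198 - -191\right) + 269\right) = 3 \cdot 1^{3} \left(\left(-198 - -191\right) + 269\right) = 3 \cdot 1 \left(\left(-198 + 191\right) + 269\right) = 3 \left(-7 + 269\right) = 3 \cdot 262 = 786$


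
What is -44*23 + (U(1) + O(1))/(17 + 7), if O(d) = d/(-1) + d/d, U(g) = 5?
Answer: -24283/24 ≈ -1011.8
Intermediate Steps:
O(d) = 1 - d (O(d) = d*(-1) + 1 = -d + 1 = 1 - d)
-44*23 + (U(1) + O(1))/(17 + 7) = -44*23 + (5 + (1 - 1*1))/(17 + 7) = -1012 + (5 + (1 - 1))/24 = -1012 + (5 + 0)*(1/24) = -1012 + 5*(1/24) = -1012 + 5/24 = -24283/24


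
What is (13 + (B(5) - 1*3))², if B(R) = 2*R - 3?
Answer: 289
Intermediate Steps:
B(R) = -3 + 2*R
(13 + (B(5) - 1*3))² = (13 + ((-3 + 2*5) - 1*3))² = (13 + ((-3 + 10) - 3))² = (13 + (7 - 3))² = (13 + 4)² = 17² = 289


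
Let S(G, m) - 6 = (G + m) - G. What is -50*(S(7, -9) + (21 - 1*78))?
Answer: 3000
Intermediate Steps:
S(G, m) = 6 + m (S(G, m) = 6 + ((G + m) - G) = 6 + m)
-50*(S(7, -9) + (21 - 1*78)) = -50*((6 - 9) + (21 - 1*78)) = -50*(-3 + (21 - 78)) = -50*(-3 - 57) = -50*(-60) = 3000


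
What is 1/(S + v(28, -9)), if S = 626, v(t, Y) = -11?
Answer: 1/615 ≈ 0.0016260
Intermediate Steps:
1/(S + v(28, -9)) = 1/(626 - 11) = 1/615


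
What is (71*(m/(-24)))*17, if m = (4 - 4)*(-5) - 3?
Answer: 1207/8 ≈ 150.88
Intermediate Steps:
m = -3 (m = 0*(-5) - 3 = 0 - 3 = -3)
(71*(m/(-24)))*17 = (71*(-3/(-24)))*17 = (71*(-3*(-1/24)))*17 = (71*(⅛))*17 = (71/8)*17 = 1207/8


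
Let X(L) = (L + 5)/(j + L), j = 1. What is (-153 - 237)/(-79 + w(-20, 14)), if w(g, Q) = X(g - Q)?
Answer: 6435/1289 ≈ 4.9922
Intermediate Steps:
X(L) = (5 + L)/(1 + L) (X(L) = (L + 5)/(1 + L) = (5 + L)/(1 + L))
w(g, Q) = (5 + g - Q)/(1 + g - Q) (w(g, Q) = (5 + (g - Q))/(1 + (g - Q)) = (5 + g - Q)/(1 + g - Q))
(-153 - 237)/(-79 + w(-20, 14)) = (-153 - 237)/(-79 + (5 - 20 - 1*14)/(1 - 20 - 1*14)) = -390/(-79 + (5 - 20 - 14)/(1 - 20 - 14)) = -390/(-79 - 29/(-33)) = -390/(-79 - 1/33*(-29)) = -390/(-79 + 29/33) = -390/(-2578/33) = -390*(-33/2578) = 6435/1289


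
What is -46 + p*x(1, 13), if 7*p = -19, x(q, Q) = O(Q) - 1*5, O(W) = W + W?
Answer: -103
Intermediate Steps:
O(W) = 2*W
x(q, Q) = -5 + 2*Q (x(q, Q) = 2*Q - 1*5 = 2*Q - 5 = -5 + 2*Q)
p = -19/7 (p = (⅐)*(-19) = -19/7 ≈ -2.7143)
-46 + p*x(1, 13) = -46 - 19*(-5 + 2*13)/7 = -46 - 19*(-5 + 26)/7 = -46 - 19/7*21 = -46 - 57 = -103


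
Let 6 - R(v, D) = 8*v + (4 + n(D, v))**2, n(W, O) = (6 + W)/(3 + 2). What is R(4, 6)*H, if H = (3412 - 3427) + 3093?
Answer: -5152572/25 ≈ -2.0610e+5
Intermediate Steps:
n(W, O) = 6/5 + W/5 (n(W, O) = (6 + W)/5 = (6 + W)*(1/5) = 6/5 + W/5)
R(v, D) = 6 - (26/5 + D/5)**2 - 8*v (R(v, D) = 6 - (8*v + (4 + (6/5 + D/5))**2) = 6 - (8*v + (26/5 + D/5)**2) = 6 - ((26/5 + D/5)**2 + 8*v) = 6 + (-(26/5 + D/5)**2 - 8*v) = 6 - (26/5 + D/5)**2 - 8*v)
H = 3078 (H = -15 + 3093 = 3078)
R(4, 6)*H = (6 - 8*4 - (26 + 6)**2/25)*3078 = (6 - 32 - 1/25*32**2)*3078 = (6 - 32 - 1/25*1024)*3078 = (6 - 32 - 1024/25)*3078 = -1674/25*3078 = -5152572/25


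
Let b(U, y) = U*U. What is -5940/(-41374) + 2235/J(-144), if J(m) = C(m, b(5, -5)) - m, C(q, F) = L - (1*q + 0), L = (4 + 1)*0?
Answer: 15696935/1985952 ≈ 7.9040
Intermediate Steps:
L = 0 (L = 5*0 = 0)
b(U, y) = U**2
C(q, F) = -q (C(q, F) = 0 - (1*q + 0) = 0 - (q + 0) = 0 - q = -q)
J(m) = -2*m (J(m) = -m - m = -2*m)
-5940/(-41374) + 2235/J(-144) = -5940/(-41374) + 2235/((-2*(-144))) = -5940*(-1/41374) + 2235/288 = 2970/20687 + 2235*(1/288) = 2970/20687 + 745/96 = 15696935/1985952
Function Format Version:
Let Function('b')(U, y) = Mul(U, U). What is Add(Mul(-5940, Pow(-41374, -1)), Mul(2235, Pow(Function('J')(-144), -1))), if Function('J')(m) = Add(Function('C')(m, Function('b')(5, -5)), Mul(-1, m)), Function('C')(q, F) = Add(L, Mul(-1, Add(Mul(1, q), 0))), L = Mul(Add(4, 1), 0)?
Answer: Rational(15696935, 1985952) ≈ 7.9040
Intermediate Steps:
L = 0 (L = Mul(5, 0) = 0)
Function('b')(U, y) = Pow(U, 2)
Function('C')(q, F) = Mul(-1, q) (Function('C')(q, F) = Add(0, Mul(-1, Add(Mul(1, q), 0))) = Add(0, Mul(-1, Add(q, 0))) = Add(0, Mul(-1, q)) = Mul(-1, q))
Function('J')(m) = Mul(-2, m) (Function('J')(m) = Add(Mul(-1, m), Mul(-1, m)) = Mul(-2, m))
Add(Mul(-5940, Pow(-41374, -1)), Mul(2235, Pow(Function('J')(-144), -1))) = Add(Mul(-5940, Pow(-41374, -1)), Mul(2235, Pow(Mul(-2, -144), -1))) = Add(Mul(-5940, Rational(-1, 41374)), Mul(2235, Pow(288, -1))) = Add(Rational(2970, 20687), Mul(2235, Rational(1, 288))) = Add(Rational(2970, 20687), Rational(745, 96)) = Rational(15696935, 1985952)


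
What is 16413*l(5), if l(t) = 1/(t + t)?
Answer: 16413/10 ≈ 1641.3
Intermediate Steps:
l(t) = 1/(2*t)
16413*l(5) = 16413*((½)/5) = 16413*((½)*(⅕)) = 16413*(⅒) = 16413/10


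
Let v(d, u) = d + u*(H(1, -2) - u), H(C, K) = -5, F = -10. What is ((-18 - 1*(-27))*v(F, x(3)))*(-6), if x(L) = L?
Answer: 1836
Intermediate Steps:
v(d, u) = d + u*(-5 - u)
((-18 - 1*(-27))*v(F, x(3)))*(-6) = ((-18 - 1*(-27))*(-10 - 1*3**2 - 5*3))*(-6) = ((-18 + 27)*(-10 - 1*9 - 15))*(-6) = (9*(-10 - 9 - 15))*(-6) = (9*(-34))*(-6) = -306*(-6) = 1836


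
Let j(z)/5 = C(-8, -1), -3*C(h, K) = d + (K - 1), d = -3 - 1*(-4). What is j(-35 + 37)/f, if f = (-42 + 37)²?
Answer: 1/15 ≈ 0.066667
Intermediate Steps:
d = 1 (d = -3 + 4 = 1)
C(h, K) = -K/3 (C(h, K) = -(1 + (K - 1))/3 = -(1 + (-1 + K))/3 = -K/3)
j(z) = 5/3 (j(z) = 5*(-⅓*(-1)) = 5*(⅓) = 5/3)
f = 25 (f = (-5)² = 25)
j(-35 + 37)/f = (5/3)/25 = (5/3)*(1/25) = 1/15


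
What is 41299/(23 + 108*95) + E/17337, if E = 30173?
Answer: 1026269722/178276371 ≈ 5.7566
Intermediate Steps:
41299/(23 + 108*95) + E/17337 = 41299/(23 + 108*95) + 30173/17337 = 41299/(23 + 10260) + 30173*(1/17337) = 41299/10283 + 30173/17337 = 1026269722/178276371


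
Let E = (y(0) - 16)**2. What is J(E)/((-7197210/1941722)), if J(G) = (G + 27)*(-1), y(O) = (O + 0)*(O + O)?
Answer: 274753663/3598605 ≈ 76.350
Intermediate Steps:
y(O) = 2*O**2 (y(O) = O*(2*O) = 2*O**2)
E = 256 (E = (2*0**2 - 16)**2 = (2*0 - 16)**2 = (0 - 16)**2 = (-16)**2 = 256)
J(G) = -27 - G (J(G) = (27 + G)*(-1) = -27 - G)
J(E)/((-7197210/1941722)) = (-27 - 1*256)/((-7197210/1941722)) = (-27 - 256)/((-7197210*1/1941722)) = -283/(-3598605/970861) = -283*(-970861/3598605) = 274753663/3598605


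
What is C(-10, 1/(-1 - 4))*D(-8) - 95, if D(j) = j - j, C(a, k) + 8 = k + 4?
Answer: -95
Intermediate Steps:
C(a, k) = -4 + k (C(a, k) = -8 + (k + 4) = -8 + (4 + k) = -4 + k)
D(j) = 0
C(-10, 1/(-1 - 4))*D(-8) - 95 = (-4 + 1/(-1 - 4))*0 - 95 = (-4 + 1/(-5))*0 - 95 = (-4 - ⅕)*0 - 95 = -21/5*0 - 95 = 0 - 95 = -95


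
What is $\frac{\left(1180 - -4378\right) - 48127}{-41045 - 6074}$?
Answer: $\frac{42569}{47119} \approx 0.90344$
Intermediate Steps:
$\frac{\left(1180 - -4378\right) - 48127}{-41045 - 6074} = \frac{\left(1180 + 4378\right) - 48127}{-47119} = \left(5558 - 48127\right) \left(- \frac{1}{47119}\right) = \left(-42569\right) \left(- \frac{1}{47119}\right) = \frac{42569}{47119}$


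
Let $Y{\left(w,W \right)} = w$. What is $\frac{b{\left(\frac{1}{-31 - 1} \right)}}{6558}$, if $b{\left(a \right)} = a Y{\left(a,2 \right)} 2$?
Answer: $\frac{1}{3357696} \approx 2.9782 \cdot 10^{-7}$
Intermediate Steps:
$b{\left(a \right)} = 2 a^{2}$ ($b{\left(a \right)} = a a 2 = a^{2} \cdot 2 = 2 a^{2}$)
$\frac{b{\left(\frac{1}{-31 - 1} \right)}}{6558} = \frac{2 \left(\frac{1}{-31 - 1}\right)^{2}}{6558} = 2 \left(\frac{1}{-32}\right)^{2} \cdot \frac{1}{6558} = 2 \left(- \frac{1}{32}\right)^{2} \cdot \frac{1}{6558} = 2 \cdot \frac{1}{1024} \cdot \frac{1}{6558} = \frac{1}{512} \cdot \frac{1}{6558} = \frac{1}{3357696}$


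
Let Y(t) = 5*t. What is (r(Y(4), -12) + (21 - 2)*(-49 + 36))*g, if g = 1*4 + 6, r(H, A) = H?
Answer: -2270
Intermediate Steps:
g = 10 (g = 4 + 6 = 10)
(r(Y(4), -12) + (21 - 2)*(-49 + 36))*g = (5*4 + (21 - 2)*(-49 + 36))*10 = (20 + 19*(-13))*10 = (20 - 247)*10 = -227*10 = -2270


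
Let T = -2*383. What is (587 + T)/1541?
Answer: -179/1541 ≈ -0.11616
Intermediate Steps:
T = -766
(587 + T)/1541 = (587 - 766)/1541 = (1/1541)*(-179) = -179/1541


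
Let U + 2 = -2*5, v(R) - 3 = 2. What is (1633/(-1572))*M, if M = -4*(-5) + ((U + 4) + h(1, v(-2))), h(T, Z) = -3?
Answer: -4899/524 ≈ -9.3492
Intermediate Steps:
v(R) = 5 (v(R) = 3 + 2 = 5)
U = -12 (U = -2 - 2*5 = -2 - 10 = -12)
M = 9 (M = -4*(-5) + ((-12 + 4) - 3) = 20 + (-8 - 3) = 20 - 11 = 9)
(1633/(-1572))*M = (1633/(-1572))*9 = (1633*(-1/1572))*9 = -1633/1572*9 = -4899/524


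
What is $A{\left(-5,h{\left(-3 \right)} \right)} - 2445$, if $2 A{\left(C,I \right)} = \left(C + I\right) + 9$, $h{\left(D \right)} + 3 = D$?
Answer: $-2446$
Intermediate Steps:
$h{\left(D \right)} = -3 + D$
$A{\left(C,I \right)} = \frac{9}{2} + \frac{C}{2} + \frac{I}{2}$ ($A{\left(C,I \right)} = \frac{\left(C + I\right) + 9}{2} = \frac{9 + C + I}{2} = \frac{9}{2} + \frac{C}{2} + \frac{I}{2}$)
$A{\left(-5,h{\left(-3 \right)} \right)} - 2445 = \left(\frac{9}{2} + \frac{1}{2} \left(-5\right) + \frac{-3 - 3}{2}\right) - 2445 = \left(\frac{9}{2} - \frac{5}{2} + \frac{1}{2} \left(-6\right)\right) - 2445 = \left(\frac{9}{2} - \frac{5}{2} - 3\right) - 2445 = -1 - 2445 = -2446$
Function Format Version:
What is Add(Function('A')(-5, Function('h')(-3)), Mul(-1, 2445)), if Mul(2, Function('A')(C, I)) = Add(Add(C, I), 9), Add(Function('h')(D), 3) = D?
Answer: -2446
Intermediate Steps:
Function('h')(D) = Add(-3, D)
Function('A')(C, I) = Add(Rational(9, 2), Mul(Rational(1, 2), C), Mul(Rational(1, 2), I)) (Function('A')(C, I) = Mul(Rational(1, 2), Add(Add(C, I), 9)) = Mul(Rational(1, 2), Add(9, C, I)) = Add(Rational(9, 2), Mul(Rational(1, 2), C), Mul(Rational(1, 2), I)))
Add(Function('A')(-5, Function('h')(-3)), Mul(-1, 2445)) = Add(Add(Rational(9, 2), Mul(Rational(1, 2), -5), Mul(Rational(1, 2), Add(-3, -3))), Mul(-1, 2445)) = Add(Add(Rational(9, 2), Rational(-5, 2), Mul(Rational(1, 2), -6)), -2445) = Add(Add(Rational(9, 2), Rational(-5, 2), -3), -2445) = Add(-1, -2445) = -2446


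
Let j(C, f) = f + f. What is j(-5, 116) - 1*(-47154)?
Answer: 47386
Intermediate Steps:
j(C, f) = 2*f
j(-5, 116) - 1*(-47154) = 2*116 - 1*(-47154) = 232 + 47154 = 47386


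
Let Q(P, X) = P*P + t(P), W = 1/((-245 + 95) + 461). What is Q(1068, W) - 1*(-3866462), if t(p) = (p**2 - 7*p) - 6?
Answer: 6140228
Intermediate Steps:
t(p) = -6 + p**2 - 7*p
W = 1/311 (W = 1/(-150 + 461) = 1/311 ≈ 0.0032154)
Q(P, X) = -6 - 7*P + 2*P**2 (Q(P, X) = P*P + (-6 + P**2 - 7*P) = P**2 + (-6 + P**2 - 7*P) = -6 - 7*P + 2*P**2)
Q(1068, W) - 1*(-3866462) = (-6 - 7*1068 + 2*1068**2) - 1*(-3866462) = (-6 - 7476 + 2*1140624) + 3866462 = (-6 - 7476 + 2281248) + 3866462 = 2273766 + 3866462 = 6140228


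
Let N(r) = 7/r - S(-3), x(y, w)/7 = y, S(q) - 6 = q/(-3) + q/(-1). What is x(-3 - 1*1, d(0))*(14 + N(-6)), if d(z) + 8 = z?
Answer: -238/3 ≈ -79.333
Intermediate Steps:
S(q) = 6 - 4*q/3 (S(q) = 6 + (q/(-3) + q/(-1)) = 6 + (q*(-⅓) + q*(-1)) = 6 + (-q/3 - q) = 6 - 4*q/3)
d(z) = -8 + z
x(y, w) = 7*y
N(r) = -10 + 7/r (N(r) = 7/r - (6 - 4/3*(-3)) = 7/r - (6 + 4) = 7/r - 1*10 = 7/r - 10 = -10 + 7/r)
x(-3 - 1*1, d(0))*(14 + N(-6)) = (7*(-3 - 1*1))*(14 + (-10 + 7/(-6))) = (7*(-3 - 1))*(14 + (-10 + 7*(-⅙))) = (7*(-4))*(14 + (-10 - 7/6)) = -28*(14 - 67/6) = -28*17/6 = -238/3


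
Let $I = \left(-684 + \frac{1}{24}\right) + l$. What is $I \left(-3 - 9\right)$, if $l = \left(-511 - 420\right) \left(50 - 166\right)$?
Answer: $- \frac{2575489}{2} \approx -1.2877 \cdot 10^{6}$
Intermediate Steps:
$l = 107996$ ($l = \left(-931\right) \left(-116\right) = 107996$)
$I = \frac{2575489}{24}$ ($I = \left(-684 + \frac{1}{24}\right) + 107996 = - \frac{16415}{24} + 107996 = \frac{2575489}{24} \approx 1.0731 \cdot 10^{5}$)
$I \left(-3 - 9\right) = \frac{2575489 \left(-3 - 9\right)}{24} = \frac{2575489}{24} \left(-12\right) = - \frac{2575489}{2}$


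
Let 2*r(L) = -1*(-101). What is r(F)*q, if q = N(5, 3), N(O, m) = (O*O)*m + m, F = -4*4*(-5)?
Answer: 3939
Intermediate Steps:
F = 80 (F = -16*(-5) = 80)
N(O, m) = m + m*O² (N(O, m) = O²*m + m = m*O² + m = m + m*O²)
q = 78 (q = 3*(1 + 5²) = 3*(1 + 25) = 3*26 = 78)
r(L) = 101/2 (r(L) = (-1*(-101))/2 = (½)*101 = 101/2)
r(F)*q = (101/2)*78 = 3939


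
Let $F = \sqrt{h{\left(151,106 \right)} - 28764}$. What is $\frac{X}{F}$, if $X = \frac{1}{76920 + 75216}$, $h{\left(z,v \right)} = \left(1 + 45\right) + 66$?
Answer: $- \frac{i \sqrt{7163}}{2179500336} \approx - 3.8832 \cdot 10^{-8} i$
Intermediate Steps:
$h{\left(z,v \right)} = 112$ ($h{\left(z,v \right)} = 46 + 66 = 112$)
$X = \frac{1}{152136} \approx 6.5731 \cdot 10^{-6}$
$F = 2 i \sqrt{7163}$ ($F = \sqrt{112 - 28764} = \sqrt{-28652} = 2 i \sqrt{7163} \approx 169.27 i$)
$\frac{X}{F} = \frac{1}{152136 \cdot 2 i \sqrt{7163}} = \frac{\left(- \frac{1}{14326}\right) i \sqrt{7163}}{152136} = - \frac{i \sqrt{7163}}{2179500336}$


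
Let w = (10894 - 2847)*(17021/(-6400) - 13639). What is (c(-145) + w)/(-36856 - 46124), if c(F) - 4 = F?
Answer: 234185760529/177024000 ≈ 1322.9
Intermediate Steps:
c(F) = 4 + F
w = -702556379187/6400 (w = 8047*(17021*(-1/6400) - 13639) = 8047*(-17021/6400 - 13639) = 8047*(-87306621/6400) = -702556379187/6400 ≈ -1.0977e+8)
(c(-145) + w)/(-36856 - 46124) = ((4 - 145) - 702556379187/6400)/(-36856 - 46124) = (-141 - 702556379187/6400)/(-82980) = -702557281587/6400*(-1/82980) = 234185760529/177024000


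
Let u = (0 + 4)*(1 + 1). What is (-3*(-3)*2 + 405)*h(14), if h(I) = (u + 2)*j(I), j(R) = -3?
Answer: -12690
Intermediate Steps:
u = 8 (u = 4*2 = 8)
h(I) = -30 (h(I) = (8 + 2)*(-3) = 10*(-3) = -30)
(-3*(-3)*2 + 405)*h(14) = (-3*(-3)*2 + 405)*(-30) = (9*2 + 405)*(-30) = (18 + 405)*(-30) = 423*(-30) = -12690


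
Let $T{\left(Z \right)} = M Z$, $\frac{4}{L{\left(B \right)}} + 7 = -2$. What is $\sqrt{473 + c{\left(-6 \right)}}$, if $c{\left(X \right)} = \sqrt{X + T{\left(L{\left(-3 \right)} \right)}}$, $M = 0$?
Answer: $\sqrt{473 + i \sqrt{6}} \approx 21.749 + 0.05631 i$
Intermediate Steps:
$L{\left(B \right)} = - \frac{4}{9}$ ($L{\left(B \right)} = \frac{4}{-7 - 2} = \frac{4}{-9} = 4 \left(- \frac{1}{9}\right) = - \frac{4}{9}$)
$T{\left(Z \right)} = 0$ ($T{\left(Z \right)} = 0 Z = 0$)
$c{\left(X \right)} = \sqrt{X}$ ($c{\left(X \right)} = \sqrt{X + 0} = \sqrt{X}$)
$\sqrt{473 + c{\left(-6 \right)}} = \sqrt{473 + \sqrt{-6}} = \sqrt{473 + i \sqrt{6}}$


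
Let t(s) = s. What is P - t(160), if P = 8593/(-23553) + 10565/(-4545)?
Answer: -43001566/264317 ≈ -162.69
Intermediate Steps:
P = -710846/264317 (P = 8593*(-1/23553) + 10565*(-1/4545) = -8593/23553 - 2113/909 = -710846/264317 ≈ -2.6894)
P - t(160) = -710846/264317 - 1*160 = -710846/264317 - 160 = -43001566/264317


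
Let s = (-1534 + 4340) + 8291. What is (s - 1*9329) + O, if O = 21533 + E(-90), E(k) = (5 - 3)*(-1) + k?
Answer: 23209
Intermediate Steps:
E(k) = -2 + k (E(k) = 2*(-1) + k = -2 + k)
s = 11097 (s = 2806 + 8291 = 11097)
O = 21441 (O = 21533 + (-2 - 90) = 21533 - 92 = 21441)
(s - 1*9329) + O = (11097 - 1*9329) + 21441 = (11097 - 9329) + 21441 = 1768 + 21441 = 23209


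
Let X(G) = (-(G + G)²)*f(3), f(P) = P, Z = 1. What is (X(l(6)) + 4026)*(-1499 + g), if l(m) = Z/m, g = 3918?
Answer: 29214263/3 ≈ 9.7381e+6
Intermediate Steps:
l(m) = 1/m
X(G) = -12*G² (X(G) = -(G + G)²*3 = -(2*G)²*3 = -4*G²*3 = -12*G²)
(X(l(6)) + 4026)*(-1499 + g) = (-12*(1/6)² + 4026)*(-1499 + 3918) = (-12*(⅙)² + 4026)*2419 = (-12*1/36 + 4026)*2419 = (-⅓ + 4026)*2419 = (12077/3)*2419 = 29214263/3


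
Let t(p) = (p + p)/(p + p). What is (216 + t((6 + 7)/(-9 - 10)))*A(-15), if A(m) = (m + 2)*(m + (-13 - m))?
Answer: 36673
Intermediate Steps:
t(p) = 1 (t(p) = (2*p)/((2*p)) = (2*p)*(1/(2*p)) = 1)
A(m) = -26 - 13*m (A(m) = (2 + m)*(-13) = -26 - 13*m)
(216 + t((6 + 7)/(-9 - 10)))*A(-15) = (216 + 1)*(-26 - 13*(-15)) = 217*(-26 + 195) = 217*169 = 36673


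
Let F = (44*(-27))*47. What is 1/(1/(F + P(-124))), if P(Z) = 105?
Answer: -55731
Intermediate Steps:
F = -55836 (F = -1188*47 = -55836)
1/(1/(F + P(-124))) = 1/(1/(-55836 + 105)) = 1/(1/(-55731)) = 1/(-1/55731) = -55731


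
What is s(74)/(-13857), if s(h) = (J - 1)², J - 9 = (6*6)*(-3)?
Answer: -10000/13857 ≈ -0.72166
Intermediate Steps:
J = -99 (J = 9 + (6*6)*(-3) = 9 + 36*(-3) = 9 - 108 = -99)
s(h) = 10000 (s(h) = (-99 - 1)² = (-100)² = 10000)
s(74)/(-13857) = 10000/(-13857) = 10000*(-1/13857) = -10000/13857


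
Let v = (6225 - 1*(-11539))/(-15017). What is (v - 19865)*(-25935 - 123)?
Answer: 7773895361202/15017 ≈ 5.1767e+8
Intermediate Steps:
v = -17764/15017 (v = (6225 + 11539)*(-1/15017) = 17764*(-1/15017) = -17764/15017 ≈ -1.1829)
(v - 19865)*(-25935 - 123) = (-17764/15017 - 19865)*(-25935 - 123) = -298330469/15017*(-26058) = 7773895361202/15017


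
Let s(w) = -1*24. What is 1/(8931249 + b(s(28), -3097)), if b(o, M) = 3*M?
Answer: 1/8921958 ≈ 1.1208e-7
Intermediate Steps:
s(w) = -24
1/(8931249 + b(s(28), -3097)) = 1/(8931249 + 3*(-3097)) = 1/(8931249 - 9291) = 1/8921958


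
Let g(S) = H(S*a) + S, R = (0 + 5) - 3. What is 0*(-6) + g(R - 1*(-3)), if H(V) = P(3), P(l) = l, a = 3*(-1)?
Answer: 8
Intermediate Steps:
a = -3
H(V) = 3
R = 2 (R = 5 - 3 = 2)
g(S) = 3 + S
0*(-6) + g(R - 1*(-3)) = 0*(-6) + (3 + (2 - 1*(-3))) = 0 + (3 + (2 + 3)) = 0 + (3 + 5) = 0 + 8 = 8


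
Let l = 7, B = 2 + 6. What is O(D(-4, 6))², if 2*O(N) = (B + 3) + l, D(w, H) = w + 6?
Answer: 81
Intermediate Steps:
B = 8
D(w, H) = 6 + w
O(N) = 9 (O(N) = ((8 + 3) + 7)/2 = (11 + 7)/2 = (½)*18 = 9)
O(D(-4, 6))² = 9² = 81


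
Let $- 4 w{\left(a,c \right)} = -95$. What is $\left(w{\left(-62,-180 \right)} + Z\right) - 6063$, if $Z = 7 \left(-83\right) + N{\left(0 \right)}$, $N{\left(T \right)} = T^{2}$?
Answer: $- \frac{26481}{4} \approx -6620.3$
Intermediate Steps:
$w{\left(a,c \right)} = \frac{95}{4}$ ($w{\left(a,c \right)} = \left(- \frac{1}{4}\right) \left(-95\right) = \frac{95}{4}$)
$Z = -581$ ($Z = 7 \left(-83\right) + 0^{2} = -581 + 0 = -581$)
$\left(w{\left(-62,-180 \right)} + Z\right) - 6063 = \left(\frac{95}{4} - 581\right) - 6063 = - \frac{2229}{4} - 6063 = - \frac{26481}{4}$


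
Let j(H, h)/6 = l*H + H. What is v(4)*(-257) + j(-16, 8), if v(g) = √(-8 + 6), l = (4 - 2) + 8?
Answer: -1056 - 257*I*√2 ≈ -1056.0 - 363.45*I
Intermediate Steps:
l = 10 (l = 2 + 8 = 10)
v(g) = I*√2 (v(g) = √(-2) = I*√2)
j(H, h) = 66*H (j(H, h) = 6*(10*H + H) = 6*(11*H) = 66*H)
v(4)*(-257) + j(-16, 8) = (I*√2)*(-257) + 66*(-16) = -257*I*√2 - 1056 = -1056 - 257*I*√2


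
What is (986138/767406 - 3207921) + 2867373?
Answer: -130668796175/383703 ≈ -3.4055e+5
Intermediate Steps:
(986138/767406 - 3207921) + 2867373 = (986138*(1/767406) - 3207921) + 2867373 = (493069/383703 - 3207921) + 2867373 = -1230888418394/383703 + 2867373 = -130668796175/383703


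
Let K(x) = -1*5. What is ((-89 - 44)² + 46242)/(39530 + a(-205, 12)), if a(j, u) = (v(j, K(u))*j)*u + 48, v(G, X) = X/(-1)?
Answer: 63931/27278 ≈ 2.3437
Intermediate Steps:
K(x) = -5
v(G, X) = -X (v(G, X) = X*(-1) = -X)
a(j, u) = 48 + 5*j*u (a(j, u) = ((-1*(-5))*j)*u + 48 = (5*j)*u + 48 = 5*j*u + 48 = 48 + 5*j*u)
((-89 - 44)² + 46242)/(39530 + a(-205, 12)) = ((-89 - 44)² + 46242)/(39530 + (48 + 5*(-205)*12)) = ((-133)² + 46242)/(39530 + (48 - 12300)) = (17689 + 46242)/(39530 - 12252) = 63931/27278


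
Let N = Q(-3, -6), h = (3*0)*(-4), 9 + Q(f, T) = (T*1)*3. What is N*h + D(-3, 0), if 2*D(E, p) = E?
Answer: -3/2 ≈ -1.5000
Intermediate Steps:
Q(f, T) = -9 + 3*T (Q(f, T) = -9 + (T*1)*3 = -9 + T*3 = -9 + 3*T)
D(E, p) = E/2
h = 0 (h = 0*(-4) = 0)
N = -27 (N = -9 + 3*(-6) = -9 - 18 = -27)
N*h + D(-3, 0) = -27*0 + (½)*(-3) = 0 - 3/2 = -3/2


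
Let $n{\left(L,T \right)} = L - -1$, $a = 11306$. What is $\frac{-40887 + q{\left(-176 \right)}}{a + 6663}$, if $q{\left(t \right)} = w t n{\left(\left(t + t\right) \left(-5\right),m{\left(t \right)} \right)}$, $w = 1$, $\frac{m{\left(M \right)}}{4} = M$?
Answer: $- \frac{350823}{17969} \approx -19.524$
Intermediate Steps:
$m{\left(M \right)} = 4 M$
$n{\left(L,T \right)} = 1 + L$ ($n{\left(L,T \right)} = L + 1 = 1 + L$)
$q{\left(t \right)} = t \left(1 - 10 t\right)$ ($q{\left(t \right)} = 1 t \left(1 + \left(t + t\right) \left(-5\right)\right) = t \left(1 + 2 t \left(-5\right)\right) = t \left(1 - 10 t\right)$)
$\frac{-40887 + q{\left(-176 \right)}}{a + 6663} = \frac{-40887 - 176 \left(1 - -1760\right)}{11306 + 6663} = \frac{-40887 - 176 \left(1 + 1760\right)}{17969} = \left(-40887 - 309936\right) \frac{1}{17969} = \left(-350823\right) \frac{1}{17969} = - \frac{350823}{17969}$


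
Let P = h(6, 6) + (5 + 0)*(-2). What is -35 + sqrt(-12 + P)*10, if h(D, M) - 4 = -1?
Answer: -35 + 10*I*sqrt(19) ≈ -35.0 + 43.589*I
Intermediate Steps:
h(D, M) = 3 (h(D, M) = 4 - 1 = 3)
P = -7 (P = 3 + (5 + 0)*(-2) = 3 + 5*(-2) = 3 - 10 = -7)
-35 + sqrt(-12 + P)*10 = -35 + sqrt(-12 - 7)*10 = -35 + sqrt(-19)*10 = -35 + (I*sqrt(19))*10 = -35 + 10*I*sqrt(19)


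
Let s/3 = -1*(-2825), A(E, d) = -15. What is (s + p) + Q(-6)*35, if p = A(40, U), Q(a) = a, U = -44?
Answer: 8250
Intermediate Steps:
p = -15
s = 8475 (s = 3*(-1*(-2825)) = 3*2825 = 8475)
(s + p) + Q(-6)*35 = (8475 - 15) - 6*35 = 8460 - 210 = 8250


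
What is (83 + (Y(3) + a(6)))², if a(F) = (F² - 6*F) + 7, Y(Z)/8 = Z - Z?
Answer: 8100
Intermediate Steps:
Y(Z) = 0 (Y(Z) = 8*(Z - Z) = 8*0 = 0)
a(F) = 7 + F² - 6*F
(83 + (Y(3) + a(6)))² = (83 + (0 + (7 + 6² - 6*6)))² = (83 + (0 + (7 + 36 - 36)))² = (83 + (0 + 7))² = (83 + 7)² = 90² = 8100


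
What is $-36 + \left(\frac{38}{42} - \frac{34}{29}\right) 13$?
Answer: $- \frac{24043}{609} \approx -39.479$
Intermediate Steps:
$-36 + \left(\frac{38}{42} - \frac{34}{29}\right) 13 = -36 + \left(38 \cdot \frac{1}{42} - \frac{34}{29}\right) 13 = -36 + \left(\frac{19}{21} - \frac{34}{29}\right) 13 = -36 - \frac{2119}{609} = - \frac{24043}{609}$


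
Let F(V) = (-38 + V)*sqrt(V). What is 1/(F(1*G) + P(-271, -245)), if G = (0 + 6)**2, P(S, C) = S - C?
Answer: -1/38 ≈ -0.026316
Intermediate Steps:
G = 36 (G = 6**2 = 36)
F(V) = sqrt(V)*(-38 + V)
1/(F(1*G) + P(-271, -245)) = 1/(sqrt(1*36)*(-38 + 1*36) + (-271 - 1*(-245))) = 1/(sqrt(36)*(-38 + 36) + (-271 + 245)) = 1/(6*(-2) - 26) = 1/(-12 - 26) = 1/(-38) = -1/38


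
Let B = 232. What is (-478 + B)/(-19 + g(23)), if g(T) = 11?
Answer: 123/4 ≈ 30.750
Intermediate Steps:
(-478 + B)/(-19 + g(23)) = (-478 + 232)/(-19 + 11) = -246/(-8) = -246*(-⅛) = 123/4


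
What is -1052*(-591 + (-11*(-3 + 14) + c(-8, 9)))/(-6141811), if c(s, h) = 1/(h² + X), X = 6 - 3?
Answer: -15729241/128978031 ≈ -0.12195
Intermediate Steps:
X = 3
c(s, h) = 1/(3 + h²) (c(s, h) = 1/(h² + 3) = 1/(3 + h²))
-1052*(-591 + (-11*(-3 + 14) + c(-8, 9)))/(-6141811) = -1052*(-591 + (-11*(-3 + 14) + 1/(3 + 9²)))/(-6141811) = -1052*(-591 + (-11*11 + 1/(3 + 81)))*(-1/6141811) = -1052*(-591 + (-121 + 1/84))*(-1/6141811) = -1052*(-591 - 10163/84)*(-1/6141811) = -1052*(-59807/84)*(-1/6141811) = (15729241/21)*(-1/6141811) = -15729241/128978031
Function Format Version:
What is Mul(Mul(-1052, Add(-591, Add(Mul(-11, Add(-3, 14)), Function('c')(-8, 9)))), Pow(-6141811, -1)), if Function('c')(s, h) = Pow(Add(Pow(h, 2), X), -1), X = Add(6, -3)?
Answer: Rational(-15729241, 128978031) ≈ -0.12195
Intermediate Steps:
X = 3
Function('c')(s, h) = Pow(Add(3, Pow(h, 2)), -1) (Function('c')(s, h) = Pow(Add(Pow(h, 2), 3), -1) = Pow(Add(3, Pow(h, 2)), -1))
Mul(Mul(-1052, Add(-591, Add(Mul(-11, Add(-3, 14)), Function('c')(-8, 9)))), Pow(-6141811, -1)) = Mul(Mul(-1052, Add(-591, Add(Mul(-11, Add(-3, 14)), Pow(Add(3, Pow(9, 2)), -1)))), Pow(-6141811, -1)) = Mul(Mul(-1052, Add(-591, Add(Mul(-11, 11), Pow(Add(3, 81), -1)))), Rational(-1, 6141811)) = Mul(Mul(-1052, Add(-591, Add(-121, Pow(84, -1)))), Rational(-1, 6141811)) = Mul(Mul(-1052, Add(-591, Add(-121, Rational(1, 84)))), Rational(-1, 6141811)) = Mul(Mul(-1052, Add(-591, Rational(-10163, 84))), Rational(-1, 6141811)) = Mul(Mul(-1052, Rational(-59807, 84)), Rational(-1, 6141811)) = Mul(Rational(15729241, 21), Rational(-1, 6141811)) = Rational(-15729241, 128978031)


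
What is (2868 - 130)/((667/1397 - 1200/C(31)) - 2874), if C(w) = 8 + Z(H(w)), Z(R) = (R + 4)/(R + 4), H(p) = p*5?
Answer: -11474958/12601733 ≈ -0.91059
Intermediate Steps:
H(p) = 5*p
Z(R) = 1 (Z(R) = (4 + R)/(4 + R) = 1)
C(w) = 9 (C(w) = 8 + 1 = 9)
(2868 - 130)/((667/1397 - 1200/C(31)) - 2874) = (2868 - 130)/((667/1397 - 1200/9) - 2874) = 2738/((667*(1/1397) - 1200*⅑) - 2874) = 2738/((667/1397 - 400/3) - 2874) = 2738/(-556799/4191 - 2874) = 2738/(-12601733/4191) = 2738*(-4191/12601733) = -11474958/12601733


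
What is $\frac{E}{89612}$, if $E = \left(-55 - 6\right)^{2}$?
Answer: $\frac{3721}{89612} \approx 0.041523$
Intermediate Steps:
$E = 3721$ ($E = \left(-61\right)^{2} = 3721$)
$\frac{E}{89612} = \frac{3721}{89612}$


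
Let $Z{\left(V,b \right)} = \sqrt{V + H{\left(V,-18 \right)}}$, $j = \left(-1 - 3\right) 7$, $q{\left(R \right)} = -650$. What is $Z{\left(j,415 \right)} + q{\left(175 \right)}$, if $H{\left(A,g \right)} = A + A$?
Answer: $-650 + 2 i \sqrt{21} \approx -650.0 + 9.1651 i$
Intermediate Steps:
$H{\left(A,g \right)} = 2 A$
$j = -28$ ($j = \left(-4\right) 7 = -28$)
$Z{\left(V,b \right)} = \sqrt{3} \sqrt{V}$ ($Z{\left(V,b \right)} = \sqrt{V + 2 V} = \sqrt{3 V} = \sqrt{3} \sqrt{V}$)
$Z{\left(j,415 \right)} + q{\left(175 \right)} = \sqrt{3} \sqrt{-28} - 650 = \sqrt{3} \cdot 2 i \sqrt{7} - 650 = 2 i \sqrt{21} - 650 = -650 + 2 i \sqrt{21}$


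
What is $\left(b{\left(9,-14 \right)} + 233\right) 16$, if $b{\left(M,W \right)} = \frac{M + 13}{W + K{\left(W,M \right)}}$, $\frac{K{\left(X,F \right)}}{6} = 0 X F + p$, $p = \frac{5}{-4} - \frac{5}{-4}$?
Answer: $\frac{25920}{7} \approx 3702.9$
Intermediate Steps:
$p = 0$ ($p = 5 \left(- \frac{1}{4}\right) - - \frac{5}{4} = - \frac{5}{4} + \frac{5}{4} = 0$)
$K{\left(X,F \right)} = 0$ ($K{\left(X,F \right)} = 6 \left(0 X F + 0\right) = 6 \left(0 F + 0\right) = 6 \left(0 + 0\right) = 6 \cdot 0 = 0$)
$b{\left(M,W \right)} = \frac{13 + M}{W}$ ($b{\left(M,W \right)} = \frac{M + 13}{W + 0} = \frac{13 + M}{W}$)
$\left(b{\left(9,-14 \right)} + 233\right) 16 = \left(\frac{13 + 9}{-14} + 233\right) 16 = \left(\left(- \frac{1}{14}\right) 22 + 233\right) 16 = \left(- \frac{11}{7} + 233\right) 16 = \frac{1620}{7} \cdot 16 = \frac{25920}{7}$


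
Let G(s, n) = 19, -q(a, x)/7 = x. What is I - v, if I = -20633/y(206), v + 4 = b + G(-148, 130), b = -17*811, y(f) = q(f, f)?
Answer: 19879857/1442 ≈ 13786.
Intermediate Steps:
q(a, x) = -7*x
y(f) = -7*f
b = -13787
v = -13772 (v = -4 + (-13787 + 19) = -4 - 13768 = -13772)
I = 20633/1442 (I = -20633/((-7*206)) = -20633/(-1442) = -20633*(-1/1442) = 20633/1442 ≈ 14.309)
I - v = 20633/1442 - 1*(-13772) = 20633/1442 + 13772 = 19879857/1442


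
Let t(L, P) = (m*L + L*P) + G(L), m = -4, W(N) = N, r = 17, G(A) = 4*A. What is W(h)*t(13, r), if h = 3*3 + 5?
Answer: 3094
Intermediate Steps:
h = 14 (h = 9 + 5 = 14)
t(L, P) = L*P (t(L, P) = (-4*L + L*P) + 4*L = L*P)
W(h)*t(13, r) = 14*(13*17) = 14*221 = 3094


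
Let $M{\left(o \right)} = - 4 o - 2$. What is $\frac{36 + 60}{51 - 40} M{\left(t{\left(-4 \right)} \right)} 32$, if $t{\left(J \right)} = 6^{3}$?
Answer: $- \frac{2660352}{11} \approx -2.4185 \cdot 10^{5}$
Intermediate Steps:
$t{\left(J \right)} = 216$
$M{\left(o \right)} = -2 - 4 o$
$\frac{36 + 60}{51 - 40} M{\left(t{\left(-4 \right)} \right)} 32 = \frac{36 + 60}{51 - 40} \left(-2 - 864\right) 32 = \frac{96}{11} \left(-2 - 864\right) 32 = 96 \cdot \frac{1}{11} \left(-866\right) 32 = \frac{96}{11} \left(-866\right) 32 = \left(- \frac{83136}{11}\right) 32 = - \frac{2660352}{11}$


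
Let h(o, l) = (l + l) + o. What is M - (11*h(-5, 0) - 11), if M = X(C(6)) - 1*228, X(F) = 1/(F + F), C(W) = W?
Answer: -1943/12 ≈ -161.92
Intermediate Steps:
X(F) = 1/(2*F)
h(o, l) = o + 2*l (h(o, l) = 2*l + o = o + 2*l)
M = -2735/12 (M = (½)/6 - 1*228 = (½)*(⅙) - 228 = 1/12 - 228 = -2735/12 ≈ -227.92)
M - (11*h(-5, 0) - 11) = -2735/12 - (11*(-5 + 2*0) - 11) = -2735/12 - (11*(-5 + 0) - 11) = -2735/12 - (11*(-5) - 11) = -2735/12 - (-55 - 11) = -2735/12 - 1*(-66) = -2735/12 + 66 = -1943/12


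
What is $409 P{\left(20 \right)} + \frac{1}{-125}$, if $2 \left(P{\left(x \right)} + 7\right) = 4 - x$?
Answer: $- \frac{766876}{125} \approx -6135.0$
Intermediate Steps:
$P{\left(x \right)} = -5 - \frac{x}{2}$ ($P{\left(x \right)} = -7 + \frac{4 - x}{2} = -7 - \left(-2 + \frac{x}{2}\right) = -5 - \frac{x}{2}$)
$409 P{\left(20 \right)} + \frac{1}{-125} = 409 \left(-5 - 10\right) + \frac{1}{-125} = 409 \left(-5 - 10\right) - \frac{1}{125} = 409 \left(-15\right) - \frac{1}{125} = -6135 - \frac{1}{125} = - \frac{766876}{125}$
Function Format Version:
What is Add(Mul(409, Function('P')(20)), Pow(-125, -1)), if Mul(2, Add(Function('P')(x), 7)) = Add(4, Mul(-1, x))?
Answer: Rational(-766876, 125) ≈ -6135.0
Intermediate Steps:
Function('P')(x) = Add(-5, Mul(Rational(-1, 2), x)) (Function('P')(x) = Add(-7, Mul(Rational(1, 2), Add(4, Mul(-1, x)))) = Add(-7, Add(2, Mul(Rational(-1, 2), x))) = Add(-5, Mul(Rational(-1, 2), x)))
Add(Mul(409, Function('P')(20)), Pow(-125, -1)) = Add(Mul(409, Add(-5, Mul(Rational(-1, 2), 20))), Pow(-125, -1)) = Add(Mul(409, Add(-5, -10)), Rational(-1, 125)) = Add(Mul(409, -15), Rational(-1, 125)) = Add(-6135, Rational(-1, 125)) = Rational(-766876, 125)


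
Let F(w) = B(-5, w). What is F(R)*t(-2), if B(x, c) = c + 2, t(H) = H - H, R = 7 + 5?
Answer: 0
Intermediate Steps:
R = 12
t(H) = 0
B(x, c) = 2 + c
F(w) = 2 + w
F(R)*t(-2) = (2 + 12)*0 = 14*0 = 0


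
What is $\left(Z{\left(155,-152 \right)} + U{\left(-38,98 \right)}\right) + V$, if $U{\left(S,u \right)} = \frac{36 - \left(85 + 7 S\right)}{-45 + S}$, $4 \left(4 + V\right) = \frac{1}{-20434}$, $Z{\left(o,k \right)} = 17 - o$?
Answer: $- \frac{981077291}{6784088} \approx -144.61$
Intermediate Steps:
$V = - \frac{326945}{81736}$ ($V = -4 + \frac{1}{4 \left(-20434\right)} = -4 + \frac{1}{4} \left(- \frac{1}{20434}\right) = -4 - \frac{1}{81736} = - \frac{326945}{81736} \approx -4.0$)
$U{\left(S,u \right)} = \frac{-49 - 7 S}{-45 + S}$ ($U{\left(S,u \right)} = \frac{36 - \left(85 + 7 S\right)}{-45 + S} = \frac{-49 - 7 S}{-45 + S}$)
$\left(Z{\left(155,-152 \right)} + U{\left(-38,98 \right)}\right) + V = \left(\left(17 - 155\right) + \frac{7 \left(-7 - -38\right)}{-45 - 38}\right) - \frac{326945}{81736} = \left(\left(17 - 155\right) + \frac{7 \left(-7 + 38\right)}{-83}\right) - \frac{326945}{81736} = \left(-138 + 7 \left(- \frac{1}{83}\right) 31\right) - \frac{326945}{81736} = \left(-138 - \frac{217}{83}\right) - \frac{326945}{81736} = - \frac{11671}{83} - \frac{326945}{81736} = - \frac{981077291}{6784088}$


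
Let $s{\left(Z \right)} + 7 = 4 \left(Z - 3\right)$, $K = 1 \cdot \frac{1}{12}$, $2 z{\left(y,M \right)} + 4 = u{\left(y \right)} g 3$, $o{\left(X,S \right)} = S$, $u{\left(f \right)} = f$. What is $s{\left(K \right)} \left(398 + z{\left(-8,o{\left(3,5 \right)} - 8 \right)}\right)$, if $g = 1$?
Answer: $-7168$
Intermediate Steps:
$z{\left(y,M \right)} = -2 + \frac{3 y}{2}$ ($z{\left(y,M \right)} = -2 + \frac{y 1 \cdot 3}{2} = -2 + \frac{y 3}{2} = -2 + \frac{3 y}{2}$)
$K = \frac{1}{12}$ ($K = 1 \cdot \frac{1}{12} = \frac{1}{12} \approx 0.083333$)
$s{\left(Z \right)} = -19 + 4 Z$ ($s{\left(Z \right)} = -7 + 4 \left(Z - 3\right) = -7 + 4 \left(-3 + Z\right) = -7 + \left(-12 + 4 Z\right) = -19 + 4 Z$)
$s{\left(K \right)} \left(398 + z{\left(-8,o{\left(3,5 \right)} - 8 \right)}\right) = \left(-19 + 4 \cdot \frac{1}{12}\right) \left(398 + \left(-2 + \frac{3}{2} \left(-8\right)\right)\right) = \left(-19 + \frac{1}{3}\right) \left(398 - 14\right) = - \frac{56 \left(398 - 14\right)}{3} = \left(- \frac{56}{3}\right) 384 = -7168$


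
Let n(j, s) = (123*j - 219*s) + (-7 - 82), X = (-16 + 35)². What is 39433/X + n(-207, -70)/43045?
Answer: 338740813/3107849 ≈ 109.00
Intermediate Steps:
X = 361 (X = 19² = 361)
n(j, s) = -89 - 219*s + 123*j (n(j, s) = (-219*s + 123*j) - 89 = -89 - 219*s + 123*j)
39433/X + n(-207, -70)/43045 = 39433/361 + (-89 - 219*(-70) + 123*(-207))/43045 = 39433*(1/361) + (-89 + 15330 - 25461)*(1/43045) = 39433/361 - 10220*1/43045 = 39433/361 - 2044/8609 = 338740813/3107849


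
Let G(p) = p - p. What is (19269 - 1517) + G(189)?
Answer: 17752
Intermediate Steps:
G(p) = 0
(19269 - 1517) + G(189) = (19269 - 1517) + 0 = 17752 + 0 = 17752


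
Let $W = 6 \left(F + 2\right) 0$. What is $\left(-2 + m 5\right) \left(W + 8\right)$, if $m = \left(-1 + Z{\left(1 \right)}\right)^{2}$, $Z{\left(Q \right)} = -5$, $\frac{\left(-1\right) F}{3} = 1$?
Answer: $1424$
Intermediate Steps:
$F = -3$ ($F = \left(-3\right) 1 = -3$)
$m = 36$ ($m = \left(-1 - 5\right)^{2} = \left(-6\right)^{2} = 36$)
$W = 0$ ($W = 6 \left(-3 + 2\right) 0 = 6 \left(-1\right) 0 = \left(-6\right) 0 = 0$)
$\left(-2 + m 5\right) \left(W + 8\right) = \left(-2 + 36 \cdot 5\right) \left(0 + 8\right) = \left(-2 + 180\right) 8 = 178 \cdot 8 = 1424$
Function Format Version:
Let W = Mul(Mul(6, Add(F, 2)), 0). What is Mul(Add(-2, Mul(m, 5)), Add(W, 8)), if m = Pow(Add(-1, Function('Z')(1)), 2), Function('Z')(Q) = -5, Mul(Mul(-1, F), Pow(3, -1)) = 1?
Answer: 1424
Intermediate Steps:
F = -3 (F = Mul(-3, 1) = -3)
m = 36 (m = Pow(Add(-1, -5), 2) = Pow(-6, 2) = 36)
W = 0 (W = Mul(Mul(6, Add(-3, 2)), 0) = Mul(Mul(6, -1), 0) = Mul(-6, 0) = 0)
Mul(Add(-2, Mul(m, 5)), Add(W, 8)) = Mul(Add(-2, Mul(36, 5)), Add(0, 8)) = Mul(Add(-2, 180), 8) = Mul(178, 8) = 1424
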